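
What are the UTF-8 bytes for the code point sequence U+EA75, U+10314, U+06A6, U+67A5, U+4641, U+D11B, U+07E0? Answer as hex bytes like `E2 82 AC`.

EE A9 B5 F0 90 8C 94 DA A6 E6 9E A5 E4 99 81 ED 84 9B DF A0

U+EA75: 3-byte form → EE A9 B5.
U+10314: 4-byte form → F0 90 8C 94.
U+06A6: 2-byte form → DA A6.
U+67A5: 3-byte form → E6 9E A5.
U+4641: 3-byte form → E4 99 81.
U+D11B: 3-byte form → ED 84 9B.
U+07E0: 2-byte form → DF A0.
Concatenated (20 bytes): EE A9 B5 F0 90 8C 94 DA A6 E6 9E A5 E4 99 81 ED 84 9B DF A0.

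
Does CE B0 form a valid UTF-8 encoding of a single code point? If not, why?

valid

Leading byte 0xCE = 11001110 → 2-byte form.
Continuation bytes 0xB0=10110000 all match 10xxxxxx.
Decoded value 0x3B0 is ≥ 0x80 (shortest form) and not a surrogate.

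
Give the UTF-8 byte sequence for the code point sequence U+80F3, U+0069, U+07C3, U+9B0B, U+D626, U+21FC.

U+80F3: 3-byte form → E8 83 B3.
U+0069: 1-byte form → 69.
U+07C3: 2-byte form → DF 83.
U+9B0B: 3-byte form → E9 AC 8B.
U+D626: 3-byte form → ED 98 A6.
U+21FC: 3-byte form → E2 87 BC.
Concatenated (15 bytes): E8 83 B3 69 DF 83 E9 AC 8B ED 98 A6 E2 87 BC.

E8 83 B3 69 DF 83 E9 AC 8B ED 98 A6 E2 87 BC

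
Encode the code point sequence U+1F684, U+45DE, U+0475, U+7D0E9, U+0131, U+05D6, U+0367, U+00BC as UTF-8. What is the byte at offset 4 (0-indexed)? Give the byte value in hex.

0xE4

U+1F684 → 4-byte form F0 9F 9A 84 at offsets 0–3.
U+45DE → 3-byte form E4 97 9E at offsets 4–6.
Offset 4 falls in char 2's range; it's byte 1 of E4 97 9E = 0xE4.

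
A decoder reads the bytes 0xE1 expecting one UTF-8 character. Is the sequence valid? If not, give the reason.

Leading byte 0xE1 = 11100001 → 3-byte form, but only 1 byte is present.

invalid (sequence truncated)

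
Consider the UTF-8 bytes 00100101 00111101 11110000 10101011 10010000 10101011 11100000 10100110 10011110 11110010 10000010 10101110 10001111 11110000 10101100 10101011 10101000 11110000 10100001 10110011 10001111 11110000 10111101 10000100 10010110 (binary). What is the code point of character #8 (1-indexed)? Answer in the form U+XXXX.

U+3D116

Offset 0: leading byte 0x25 = 00100101 → 1-byte char #1 = 25.
Offset 1: leading byte 0x3D = 00111101 → 1-byte char #2 = 3D.
Offset 2: leading byte 0xF0 = 11110000 → 4-byte char #3 = F0 AB 90 AB.
Offset 6: leading byte 0xE0 = 11100000 → 3-byte char #4 = E0 A6 9E.
Offset 9: leading byte 0xF2 = 11110010 → 4-byte char #5 = F2 82 AE 8F.
Offset 13: leading byte 0xF0 = 11110000 → 4-byte char #6 = F0 AC AB A8.
Offset 17: leading byte 0xF0 = 11110000 → 4-byte char #7 = F0 A1 B3 8F.
Offset 21: leading byte 0xF0 = 11110000 → 4-byte char #8 = F0 BD 84 96.
Leading byte 0xF0 = 11110000 matches 11110xxx → 4-byte sequence.
Byte 1: 0xF0 = 11110000, payload 000 (3 bits).
Byte 2: 0xBD = 10111101 (10xxxxxx ✓), payload 111101.
Byte 3: 0x84 = 10000100 (10xxxxxx ✓), payload 000100.
Byte 4: 0x96 = 10010110 (10xxxxxx ✓), payload 010110.
Concatenate: 000111101000100010110 = 0x3D116 (21 bits → U+3D116).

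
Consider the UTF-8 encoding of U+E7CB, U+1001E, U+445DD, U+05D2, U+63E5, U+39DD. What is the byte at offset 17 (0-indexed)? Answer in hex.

0xA7

U+E7CB → 3-byte form EE 9F 8B at offsets 0–2.
U+1001E → 4-byte form F0 90 80 9E at offsets 3–6.
U+445DD → 4-byte form F1 84 97 9D at offsets 7–10.
U+05D2 → 2-byte form D7 92 at offsets 11–12.
U+63E5 → 3-byte form E6 8F A5 at offsets 13–15.
U+39DD → 3-byte form E3 A7 9D at offsets 16–18.
Offset 17 falls in char 6's range; it's byte 2 of E3 A7 9D = 0xA7.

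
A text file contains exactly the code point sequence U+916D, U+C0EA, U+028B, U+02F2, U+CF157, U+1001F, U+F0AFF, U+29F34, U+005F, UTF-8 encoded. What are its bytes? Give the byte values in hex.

U+916D: 3-byte form → E9 85 AD.
U+C0EA: 3-byte form → EC 83 AA.
U+028B: 2-byte form → CA 8B.
U+02F2: 2-byte form → CB B2.
U+CF157: 4-byte form → F3 8F 85 97.
U+1001F: 4-byte form → F0 90 80 9F.
U+F0AFF: 4-byte form → F3 B0 AB BF.
U+29F34: 4-byte form → F0 A9 BC B4.
U+005F: 1-byte form → 5F.
Concatenated (27 bytes): E9 85 AD EC 83 AA CA 8B CB B2 F3 8F 85 97 F0 90 80 9F F3 B0 AB BF F0 A9 BC B4 5F.

E9 85 AD EC 83 AA CA 8B CB B2 F3 8F 85 97 F0 90 80 9F F3 B0 AB BF F0 A9 BC B4 5F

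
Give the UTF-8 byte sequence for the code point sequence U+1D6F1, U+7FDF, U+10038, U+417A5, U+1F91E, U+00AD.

U+1D6F1: 4-byte form → F0 9D 9B B1.
U+7FDF: 3-byte form → E7 BF 9F.
U+10038: 4-byte form → F0 90 80 B8.
U+417A5: 4-byte form → F1 81 9E A5.
U+1F91E: 4-byte form → F0 9F A4 9E.
U+00AD: 2-byte form → C2 AD.
Concatenated (21 bytes): F0 9D 9B B1 E7 BF 9F F0 90 80 B8 F1 81 9E A5 F0 9F A4 9E C2 AD.

F0 9D 9B B1 E7 BF 9F F0 90 80 B8 F1 81 9E A5 F0 9F A4 9E C2 AD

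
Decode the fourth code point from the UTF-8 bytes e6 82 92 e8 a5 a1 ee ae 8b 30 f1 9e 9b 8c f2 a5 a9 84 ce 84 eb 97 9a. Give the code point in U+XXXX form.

Offset 0: leading byte 0xE6 = 11100110 → 3-byte char #1 = E6 82 92.
Offset 3: leading byte 0xE8 = 11101000 → 3-byte char #2 = E8 A5 A1.
Offset 6: leading byte 0xEE = 11101110 → 3-byte char #3 = EE AE 8B.
Offset 9: leading byte 0x30 = 00110000 → 1-byte char #4 = 30.
Leading byte 0x30 = 00110000 matches 0xxxxxxx → 1-byte sequence.
Byte 1: 0x30 = 00110000, payload 0110000 (7 bits).
Concatenate: 0110000 = 0x30 (7 bits → U+0030).

U+0030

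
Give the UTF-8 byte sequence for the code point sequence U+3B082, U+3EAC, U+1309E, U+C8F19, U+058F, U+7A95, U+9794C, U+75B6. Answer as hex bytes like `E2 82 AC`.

F0 BB 82 82 E3 BA AC F0 93 82 9E F3 88 BC 99 D6 8F E7 AA 95 F2 97 A5 8C E7 96 B6

U+3B082: 4-byte form → F0 BB 82 82.
U+3EAC: 3-byte form → E3 BA AC.
U+1309E: 4-byte form → F0 93 82 9E.
U+C8F19: 4-byte form → F3 88 BC 99.
U+058F: 2-byte form → D6 8F.
U+7A95: 3-byte form → E7 AA 95.
U+9794C: 4-byte form → F2 97 A5 8C.
U+75B6: 3-byte form → E7 96 B6.
Concatenated (27 bytes): F0 BB 82 82 E3 BA AC F0 93 82 9E F3 88 BC 99 D6 8F E7 AA 95 F2 97 A5 8C E7 96 B6.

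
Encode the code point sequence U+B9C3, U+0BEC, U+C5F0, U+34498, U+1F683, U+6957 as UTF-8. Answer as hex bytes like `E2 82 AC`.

EB A7 83 E0 AF AC EC 97 B0 F0 B4 92 98 F0 9F 9A 83 E6 A5 97

U+B9C3: 3-byte form → EB A7 83.
U+0BEC: 3-byte form → E0 AF AC.
U+C5F0: 3-byte form → EC 97 B0.
U+34498: 4-byte form → F0 B4 92 98.
U+1F683: 4-byte form → F0 9F 9A 83.
U+6957: 3-byte form → E6 A5 97.
Concatenated (20 bytes): EB A7 83 E0 AF AC EC 97 B0 F0 B4 92 98 F0 9F 9A 83 E6 A5 97.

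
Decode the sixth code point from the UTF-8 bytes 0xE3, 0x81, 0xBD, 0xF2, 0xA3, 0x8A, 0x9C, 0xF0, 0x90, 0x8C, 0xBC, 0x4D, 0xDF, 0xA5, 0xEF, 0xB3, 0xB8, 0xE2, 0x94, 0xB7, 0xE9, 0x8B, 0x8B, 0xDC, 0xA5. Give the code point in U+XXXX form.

Offset 0: leading byte 0xE3 = 11100011 → 3-byte char #1 = E3 81 BD.
Offset 3: leading byte 0xF2 = 11110010 → 4-byte char #2 = F2 A3 8A 9C.
Offset 7: leading byte 0xF0 = 11110000 → 4-byte char #3 = F0 90 8C BC.
Offset 11: leading byte 0x4D = 01001101 → 1-byte char #4 = 4D.
Offset 12: leading byte 0xDF = 11011111 → 2-byte char #5 = DF A5.
Offset 14: leading byte 0xEF = 11101111 → 3-byte char #6 = EF B3 B8.
Leading byte 0xEF = 11101111 matches 1110xxxx → 3-byte sequence.
Byte 1: 0xEF = 11101111, payload 1111 (4 bits).
Byte 2: 0xB3 = 10110011 (10xxxxxx ✓), payload 110011.
Byte 3: 0xB8 = 10111000 (10xxxxxx ✓), payload 111000.
Concatenate: 1111110011111000 = 0xFCF8 (16 bits → U+FCF8).

U+FCF8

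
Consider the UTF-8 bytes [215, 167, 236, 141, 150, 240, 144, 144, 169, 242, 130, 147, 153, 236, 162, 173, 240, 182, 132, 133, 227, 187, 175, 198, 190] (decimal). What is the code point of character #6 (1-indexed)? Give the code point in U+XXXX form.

U+36105

Offset 0: leading byte 0xD7 = 11010111 → 2-byte char #1 = D7 A7.
Offset 2: leading byte 0xEC = 11101100 → 3-byte char #2 = EC 8D 96.
Offset 5: leading byte 0xF0 = 11110000 → 4-byte char #3 = F0 90 90 A9.
Offset 9: leading byte 0xF2 = 11110010 → 4-byte char #4 = F2 82 93 99.
Offset 13: leading byte 0xEC = 11101100 → 3-byte char #5 = EC A2 AD.
Offset 16: leading byte 0xF0 = 11110000 → 4-byte char #6 = F0 B6 84 85.
Leading byte 0xF0 = 11110000 matches 11110xxx → 4-byte sequence.
Byte 1: 0xF0 = 11110000, payload 000 (3 bits).
Byte 2: 0xB6 = 10110110 (10xxxxxx ✓), payload 110110.
Byte 3: 0x84 = 10000100 (10xxxxxx ✓), payload 000100.
Byte 4: 0x85 = 10000101 (10xxxxxx ✓), payload 000101.
Concatenate: 000110110000100000101 = 0x36105 (21 bits → U+36105).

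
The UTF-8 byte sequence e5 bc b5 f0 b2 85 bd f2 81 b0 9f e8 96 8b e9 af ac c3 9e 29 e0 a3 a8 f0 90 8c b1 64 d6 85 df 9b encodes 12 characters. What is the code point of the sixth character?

U+00DE

Offset 0: leading byte 0xE5 = 11100101 → 3-byte char #1 = E5 BC B5.
Offset 3: leading byte 0xF0 = 11110000 → 4-byte char #2 = F0 B2 85 BD.
Offset 7: leading byte 0xF2 = 11110010 → 4-byte char #3 = F2 81 B0 9F.
Offset 11: leading byte 0xE8 = 11101000 → 3-byte char #4 = E8 96 8B.
Offset 14: leading byte 0xE9 = 11101001 → 3-byte char #5 = E9 AF AC.
Offset 17: leading byte 0xC3 = 11000011 → 2-byte char #6 = C3 9E.
Leading byte 0xC3 = 11000011 matches 110xxxxx → 2-byte sequence.
Byte 1: 0xC3 = 11000011, payload 00011 (5 bits).
Byte 2: 0x9E = 10011110 (10xxxxxx ✓), payload 011110.
Concatenate: 00011011110 = 0xDE (11 bits → U+00DE).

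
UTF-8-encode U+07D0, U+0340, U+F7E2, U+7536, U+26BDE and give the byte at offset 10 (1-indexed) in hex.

0xB6

1-indexed offset 10 is 0-indexed offset 9.
U+07D0 → 2-byte form DF 90 at offsets 0–1.
U+0340 → 2-byte form CD 80 at offsets 2–3.
U+F7E2 → 3-byte form EF 9F A2 at offsets 4–6.
U+7536 → 3-byte form E7 94 B6 at offsets 7–9.
Offset 9 falls in char 4's range; it's byte 3 of E7 94 B6 = 0xB6.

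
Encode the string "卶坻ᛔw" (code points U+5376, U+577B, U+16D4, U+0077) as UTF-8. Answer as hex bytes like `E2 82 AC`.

E5 8D B6 E5 9D BB E1 9B 94 77

U+5376: 3-byte form → E5 8D B6.
U+577B: 3-byte form → E5 9D BB.
U+16D4: 3-byte form → E1 9B 94.
U+0077: 1-byte form → 77.
Concatenated (10 bytes): E5 8D B6 E5 9D BB E1 9B 94 77.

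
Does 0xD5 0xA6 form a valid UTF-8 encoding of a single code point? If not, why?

Leading byte 0xD5 = 11010101 → 2-byte form.
Continuation bytes 0xA6=10100110 all match 10xxxxxx.
Decoded value 0x566 is ≥ 0x80 (shortest form) and not a surrogate.

valid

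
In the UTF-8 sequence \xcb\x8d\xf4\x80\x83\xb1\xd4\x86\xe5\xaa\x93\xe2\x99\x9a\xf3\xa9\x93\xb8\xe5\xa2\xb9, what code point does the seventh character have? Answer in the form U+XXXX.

U+58B9

Offset 0: leading byte 0xCB = 11001011 → 2-byte char #1 = CB 8D.
Offset 2: leading byte 0xF4 = 11110100 → 4-byte char #2 = F4 80 83 B1.
Offset 6: leading byte 0xD4 = 11010100 → 2-byte char #3 = D4 86.
Offset 8: leading byte 0xE5 = 11100101 → 3-byte char #4 = E5 AA 93.
Offset 11: leading byte 0xE2 = 11100010 → 3-byte char #5 = E2 99 9A.
Offset 14: leading byte 0xF3 = 11110011 → 4-byte char #6 = F3 A9 93 B8.
Offset 18: leading byte 0xE5 = 11100101 → 3-byte char #7 = E5 A2 B9.
Leading byte 0xE5 = 11100101 matches 1110xxxx → 3-byte sequence.
Byte 1: 0xE5 = 11100101, payload 0101 (4 bits).
Byte 2: 0xA2 = 10100010 (10xxxxxx ✓), payload 100010.
Byte 3: 0xB9 = 10111001 (10xxxxxx ✓), payload 111001.
Concatenate: 0101100010111001 = 0x58B9 (16 bits → U+58B9).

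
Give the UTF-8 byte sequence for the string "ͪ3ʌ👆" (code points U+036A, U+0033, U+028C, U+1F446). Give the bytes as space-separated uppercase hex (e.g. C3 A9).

CD AA 33 CA 8C F0 9F 91 86

U+036A: 2-byte form → CD AA.
U+0033: 1-byte form → 33.
U+028C: 2-byte form → CA 8C.
U+1F446: 4-byte form → F0 9F 91 86.
Concatenated (9 bytes): CD AA 33 CA 8C F0 9F 91 86.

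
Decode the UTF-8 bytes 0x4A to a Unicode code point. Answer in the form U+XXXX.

U+004A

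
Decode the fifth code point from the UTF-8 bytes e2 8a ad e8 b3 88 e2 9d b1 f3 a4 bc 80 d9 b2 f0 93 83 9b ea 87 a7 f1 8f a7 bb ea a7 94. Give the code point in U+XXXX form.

Offset 0: leading byte 0xE2 = 11100010 → 3-byte char #1 = E2 8A AD.
Offset 3: leading byte 0xE8 = 11101000 → 3-byte char #2 = E8 B3 88.
Offset 6: leading byte 0xE2 = 11100010 → 3-byte char #3 = E2 9D B1.
Offset 9: leading byte 0xF3 = 11110011 → 4-byte char #4 = F3 A4 BC 80.
Offset 13: leading byte 0xD9 = 11011001 → 2-byte char #5 = D9 B2.
Leading byte 0xD9 = 11011001 matches 110xxxxx → 2-byte sequence.
Byte 1: 0xD9 = 11011001, payload 11001 (5 bits).
Byte 2: 0xB2 = 10110010 (10xxxxxx ✓), payload 110010.
Concatenate: 11001110010 = 0x672 (11 bits → U+0672).

U+0672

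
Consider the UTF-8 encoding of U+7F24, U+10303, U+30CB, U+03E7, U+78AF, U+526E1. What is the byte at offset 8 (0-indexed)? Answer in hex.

U+7F24 → 3-byte form E7 BC A4 at offsets 0–2.
U+10303 → 4-byte form F0 90 8C 83 at offsets 3–6.
U+30CB → 3-byte form E3 83 8B at offsets 7–9.
Offset 8 falls in char 3's range; it's byte 2 of E3 83 8B = 0x83.

0x83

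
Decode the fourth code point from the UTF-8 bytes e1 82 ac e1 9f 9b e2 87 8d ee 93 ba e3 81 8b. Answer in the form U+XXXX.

U+E4FA

Offset 0: leading byte 0xE1 = 11100001 → 3-byte char #1 = E1 82 AC.
Offset 3: leading byte 0xE1 = 11100001 → 3-byte char #2 = E1 9F 9B.
Offset 6: leading byte 0xE2 = 11100010 → 3-byte char #3 = E2 87 8D.
Offset 9: leading byte 0xEE = 11101110 → 3-byte char #4 = EE 93 BA.
Leading byte 0xEE = 11101110 matches 1110xxxx → 3-byte sequence.
Byte 1: 0xEE = 11101110, payload 1110 (4 bits).
Byte 2: 0x93 = 10010011 (10xxxxxx ✓), payload 010011.
Byte 3: 0xBA = 10111010 (10xxxxxx ✓), payload 111010.
Concatenate: 1110010011111010 = 0xE4FA (16 bits → U+E4FA).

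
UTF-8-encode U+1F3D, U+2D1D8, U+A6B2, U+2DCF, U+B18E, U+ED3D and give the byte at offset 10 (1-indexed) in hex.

1-indexed offset 10 is 0-indexed offset 9.
U+1F3D → 3-byte form E1 BC BD at offsets 0–2.
U+2D1D8 → 4-byte form F0 AD 87 98 at offsets 3–6.
U+A6B2 → 3-byte form EA 9A B2 at offsets 7–9.
Offset 9 falls in char 3's range; it's byte 3 of EA 9A B2 = 0xB2.

0xB2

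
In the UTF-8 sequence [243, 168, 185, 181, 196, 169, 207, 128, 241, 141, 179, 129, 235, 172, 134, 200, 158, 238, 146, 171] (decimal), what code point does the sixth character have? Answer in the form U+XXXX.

U+021E

Offset 0: leading byte 0xF3 = 11110011 → 4-byte char #1 = F3 A8 B9 B5.
Offset 4: leading byte 0xC4 = 11000100 → 2-byte char #2 = C4 A9.
Offset 6: leading byte 0xCF = 11001111 → 2-byte char #3 = CF 80.
Offset 8: leading byte 0xF1 = 11110001 → 4-byte char #4 = F1 8D B3 81.
Offset 12: leading byte 0xEB = 11101011 → 3-byte char #5 = EB AC 86.
Offset 15: leading byte 0xC8 = 11001000 → 2-byte char #6 = C8 9E.
Leading byte 0xC8 = 11001000 matches 110xxxxx → 2-byte sequence.
Byte 1: 0xC8 = 11001000, payload 01000 (5 bits).
Byte 2: 0x9E = 10011110 (10xxxxxx ✓), payload 011110.
Concatenate: 01000011110 = 0x21E (11 bits → U+021E).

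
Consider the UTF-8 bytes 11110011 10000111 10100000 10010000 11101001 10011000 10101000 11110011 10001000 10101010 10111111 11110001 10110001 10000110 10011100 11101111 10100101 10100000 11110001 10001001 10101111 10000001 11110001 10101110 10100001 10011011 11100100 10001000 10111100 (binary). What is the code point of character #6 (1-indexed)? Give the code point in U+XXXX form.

U+49BC1

Offset 0: leading byte 0xF3 = 11110011 → 4-byte char #1 = F3 87 A0 90.
Offset 4: leading byte 0xE9 = 11101001 → 3-byte char #2 = E9 98 A8.
Offset 7: leading byte 0xF3 = 11110011 → 4-byte char #3 = F3 88 AA BF.
Offset 11: leading byte 0xF1 = 11110001 → 4-byte char #4 = F1 B1 86 9C.
Offset 15: leading byte 0xEF = 11101111 → 3-byte char #5 = EF A5 A0.
Offset 18: leading byte 0xF1 = 11110001 → 4-byte char #6 = F1 89 AF 81.
Leading byte 0xF1 = 11110001 matches 11110xxx → 4-byte sequence.
Byte 1: 0xF1 = 11110001, payload 001 (3 bits).
Byte 2: 0x89 = 10001001 (10xxxxxx ✓), payload 001001.
Byte 3: 0xAF = 10101111 (10xxxxxx ✓), payload 101111.
Byte 4: 0x81 = 10000001 (10xxxxxx ✓), payload 000001.
Concatenate: 001001001101111000001 = 0x49BC1 (21 bits → U+49BC1).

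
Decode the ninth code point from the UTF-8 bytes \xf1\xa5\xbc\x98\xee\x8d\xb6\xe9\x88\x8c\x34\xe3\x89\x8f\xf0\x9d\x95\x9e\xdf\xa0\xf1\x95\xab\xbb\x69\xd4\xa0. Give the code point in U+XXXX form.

U+0069

Offset 0: leading byte 0xF1 = 11110001 → 4-byte char #1 = F1 A5 BC 98.
Offset 4: leading byte 0xEE = 11101110 → 3-byte char #2 = EE 8D B6.
Offset 7: leading byte 0xE9 = 11101001 → 3-byte char #3 = E9 88 8C.
Offset 10: leading byte 0x34 = 00110100 → 1-byte char #4 = 34.
Offset 11: leading byte 0xE3 = 11100011 → 3-byte char #5 = E3 89 8F.
Offset 14: leading byte 0xF0 = 11110000 → 4-byte char #6 = F0 9D 95 9E.
Offset 18: leading byte 0xDF = 11011111 → 2-byte char #7 = DF A0.
Offset 20: leading byte 0xF1 = 11110001 → 4-byte char #8 = F1 95 AB BB.
Offset 24: leading byte 0x69 = 01101001 → 1-byte char #9 = 69.
Leading byte 0x69 = 01101001 matches 0xxxxxxx → 1-byte sequence.
Byte 1: 0x69 = 01101001, payload 1101001 (7 bits).
Concatenate: 1101001 = 0x69 (7 bits → U+0069).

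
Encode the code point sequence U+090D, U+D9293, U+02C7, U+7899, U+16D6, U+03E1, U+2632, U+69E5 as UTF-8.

U+090D: 3-byte form → E0 A4 8D.
U+D9293: 4-byte form → F3 99 8A 93.
U+02C7: 2-byte form → CB 87.
U+7899: 3-byte form → E7 A2 99.
U+16D6: 3-byte form → E1 9B 96.
U+03E1: 2-byte form → CF A1.
U+2632: 3-byte form → E2 98 B2.
U+69E5: 3-byte form → E6 A7 A5.
Concatenated (23 bytes): E0 A4 8D F3 99 8A 93 CB 87 E7 A2 99 E1 9B 96 CF A1 E2 98 B2 E6 A7 A5.

E0 A4 8D F3 99 8A 93 CB 87 E7 A2 99 E1 9B 96 CF A1 E2 98 B2 E6 A7 A5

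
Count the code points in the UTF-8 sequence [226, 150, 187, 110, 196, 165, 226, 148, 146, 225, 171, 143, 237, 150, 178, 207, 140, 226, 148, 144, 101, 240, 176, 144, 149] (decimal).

10

Byte at offset 0: 0xE2 = 11100010 → 3-byte char (#1). Advance 3.
Byte at offset 3: 0x6E = 01101110 → 1-byte char (#2). Advance 1.
Byte at offset 4: 0xC4 = 11000100 → 2-byte char (#3). Advance 2.
Byte at offset 6: 0xE2 = 11100010 → 3-byte char (#4). Advance 3.
Byte at offset 9: 0xE1 = 11100001 → 3-byte char (#5). Advance 3.
Byte at offset 12: 0xED = 11101101 → 3-byte char (#6). Advance 3.
Byte at offset 15: 0xCF = 11001111 → 2-byte char (#7). Advance 2.
Byte at offset 17: 0xE2 = 11100010 → 3-byte char (#8). Advance 3.
Byte at offset 20: 0x65 = 01100101 → 1-byte char (#9). Advance 1.
Byte at offset 21: 0xF0 = 11110000 → 4-byte char (#10). Advance 4.
Reached end at offset 25 after 10 code points.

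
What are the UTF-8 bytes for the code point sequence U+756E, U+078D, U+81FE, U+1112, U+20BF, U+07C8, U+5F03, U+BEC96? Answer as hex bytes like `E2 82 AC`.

U+756E: 3-byte form → E7 95 AE.
U+078D: 2-byte form → DE 8D.
U+81FE: 3-byte form → E8 87 BE.
U+1112: 3-byte form → E1 84 92.
U+20BF: 3-byte form → E2 82 BF.
U+07C8: 2-byte form → DF 88.
U+5F03: 3-byte form → E5 BC 83.
U+BEC96: 4-byte form → F2 BE B2 96.
Concatenated (23 bytes): E7 95 AE DE 8D E8 87 BE E1 84 92 E2 82 BF DF 88 E5 BC 83 F2 BE B2 96.

E7 95 AE DE 8D E8 87 BE E1 84 92 E2 82 BF DF 88 E5 BC 83 F2 BE B2 96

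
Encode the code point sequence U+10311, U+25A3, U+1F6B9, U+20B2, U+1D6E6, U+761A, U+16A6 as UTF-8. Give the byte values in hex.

U+10311: 4-byte form → F0 90 8C 91.
U+25A3: 3-byte form → E2 96 A3.
U+1F6B9: 4-byte form → F0 9F 9A B9.
U+20B2: 3-byte form → E2 82 B2.
U+1D6E6: 4-byte form → F0 9D 9B A6.
U+761A: 3-byte form → E7 98 9A.
U+16A6: 3-byte form → E1 9A A6.
Concatenated (24 bytes): F0 90 8C 91 E2 96 A3 F0 9F 9A B9 E2 82 B2 F0 9D 9B A6 E7 98 9A E1 9A A6.

F0 90 8C 91 E2 96 A3 F0 9F 9A B9 E2 82 B2 F0 9D 9B A6 E7 98 9A E1 9A A6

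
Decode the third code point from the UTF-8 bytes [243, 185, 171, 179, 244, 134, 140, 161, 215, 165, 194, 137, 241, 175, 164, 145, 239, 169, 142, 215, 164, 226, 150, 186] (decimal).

U+05E5

Offset 0: leading byte 0xF3 = 11110011 → 4-byte char #1 = F3 B9 AB B3.
Offset 4: leading byte 0xF4 = 11110100 → 4-byte char #2 = F4 86 8C A1.
Offset 8: leading byte 0xD7 = 11010111 → 2-byte char #3 = D7 A5.
Leading byte 0xD7 = 11010111 matches 110xxxxx → 2-byte sequence.
Byte 1: 0xD7 = 11010111, payload 10111 (5 bits).
Byte 2: 0xA5 = 10100101 (10xxxxxx ✓), payload 100101.
Concatenate: 10111100101 = 0x5E5 (11 bits → U+05E5).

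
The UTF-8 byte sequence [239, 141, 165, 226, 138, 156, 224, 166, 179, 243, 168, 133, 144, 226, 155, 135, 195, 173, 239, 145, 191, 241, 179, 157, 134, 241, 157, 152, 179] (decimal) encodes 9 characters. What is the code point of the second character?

Offset 0: leading byte 0xEF = 11101111 → 3-byte char #1 = EF 8D A5.
Offset 3: leading byte 0xE2 = 11100010 → 3-byte char #2 = E2 8A 9C.
Leading byte 0xE2 = 11100010 matches 1110xxxx → 3-byte sequence.
Byte 1: 0xE2 = 11100010, payload 0010 (4 bits).
Byte 2: 0x8A = 10001010 (10xxxxxx ✓), payload 001010.
Byte 3: 0x9C = 10011100 (10xxxxxx ✓), payload 011100.
Concatenate: 0010001010011100 = 0x229C (16 bits → U+229C).

U+229C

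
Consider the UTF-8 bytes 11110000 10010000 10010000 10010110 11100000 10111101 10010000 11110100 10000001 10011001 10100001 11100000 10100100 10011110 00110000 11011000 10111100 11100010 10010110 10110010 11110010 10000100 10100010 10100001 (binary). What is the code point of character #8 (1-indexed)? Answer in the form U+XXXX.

Offset 0: leading byte 0xF0 = 11110000 → 4-byte char #1 = F0 90 90 96.
Offset 4: leading byte 0xE0 = 11100000 → 3-byte char #2 = E0 BD 90.
Offset 7: leading byte 0xF4 = 11110100 → 4-byte char #3 = F4 81 99 A1.
Offset 11: leading byte 0xE0 = 11100000 → 3-byte char #4 = E0 A4 9E.
Offset 14: leading byte 0x30 = 00110000 → 1-byte char #5 = 30.
Offset 15: leading byte 0xD8 = 11011000 → 2-byte char #6 = D8 BC.
Offset 17: leading byte 0xE2 = 11100010 → 3-byte char #7 = E2 96 B2.
Offset 20: leading byte 0xF2 = 11110010 → 4-byte char #8 = F2 84 A2 A1.
Leading byte 0xF2 = 11110010 matches 11110xxx → 4-byte sequence.
Byte 1: 0xF2 = 11110010, payload 010 (3 bits).
Byte 2: 0x84 = 10000100 (10xxxxxx ✓), payload 000100.
Byte 3: 0xA2 = 10100010 (10xxxxxx ✓), payload 100010.
Byte 4: 0xA1 = 10100001 (10xxxxxx ✓), payload 100001.
Concatenate: 010000100100010100001 = 0x848A1 (21 bits → U+848A1).

U+848A1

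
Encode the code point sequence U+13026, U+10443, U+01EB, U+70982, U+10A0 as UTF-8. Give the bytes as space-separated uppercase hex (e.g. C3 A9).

U+13026: 4-byte form → F0 93 80 A6.
U+10443: 4-byte form → F0 90 91 83.
U+01EB: 2-byte form → C7 AB.
U+70982: 4-byte form → F1 B0 A6 82.
U+10A0: 3-byte form → E1 82 A0.
Concatenated (17 bytes): F0 93 80 A6 F0 90 91 83 C7 AB F1 B0 A6 82 E1 82 A0.

F0 93 80 A6 F0 90 91 83 C7 AB F1 B0 A6 82 E1 82 A0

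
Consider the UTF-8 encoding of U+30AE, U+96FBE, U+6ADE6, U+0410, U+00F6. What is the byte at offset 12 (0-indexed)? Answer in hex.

0x90

U+30AE → 3-byte form E3 82 AE at offsets 0–2.
U+96FBE → 4-byte form F2 96 BE BE at offsets 3–6.
U+6ADE6 → 4-byte form F1 AA B7 A6 at offsets 7–10.
U+0410 → 2-byte form D0 90 at offsets 11–12.
Offset 12 falls in char 4's range; it's byte 2 of D0 90 = 0x90.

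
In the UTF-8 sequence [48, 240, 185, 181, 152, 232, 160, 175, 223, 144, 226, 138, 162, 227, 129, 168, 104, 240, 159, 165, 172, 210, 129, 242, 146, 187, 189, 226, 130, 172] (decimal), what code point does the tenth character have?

U+92EFD

Offset 0: leading byte 0x30 = 00110000 → 1-byte char #1 = 30.
Offset 1: leading byte 0xF0 = 11110000 → 4-byte char #2 = F0 B9 B5 98.
Offset 5: leading byte 0xE8 = 11101000 → 3-byte char #3 = E8 A0 AF.
Offset 8: leading byte 0xDF = 11011111 → 2-byte char #4 = DF 90.
Offset 10: leading byte 0xE2 = 11100010 → 3-byte char #5 = E2 8A A2.
Offset 13: leading byte 0xE3 = 11100011 → 3-byte char #6 = E3 81 A8.
Offset 16: leading byte 0x68 = 01101000 → 1-byte char #7 = 68.
Offset 17: leading byte 0xF0 = 11110000 → 4-byte char #8 = F0 9F A5 AC.
Offset 21: leading byte 0xD2 = 11010010 → 2-byte char #9 = D2 81.
Offset 23: leading byte 0xF2 = 11110010 → 4-byte char #10 = F2 92 BB BD.
Leading byte 0xF2 = 11110010 matches 11110xxx → 4-byte sequence.
Byte 1: 0xF2 = 11110010, payload 010 (3 bits).
Byte 2: 0x92 = 10010010 (10xxxxxx ✓), payload 010010.
Byte 3: 0xBB = 10111011 (10xxxxxx ✓), payload 111011.
Byte 4: 0xBD = 10111101 (10xxxxxx ✓), payload 111101.
Concatenate: 010010010111011111101 = 0x92EFD (21 bits → U+92EFD).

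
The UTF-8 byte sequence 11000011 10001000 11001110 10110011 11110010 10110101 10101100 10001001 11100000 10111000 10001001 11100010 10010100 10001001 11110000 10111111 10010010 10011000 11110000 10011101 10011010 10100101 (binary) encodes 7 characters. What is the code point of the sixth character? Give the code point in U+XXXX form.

Offset 0: leading byte 0xC3 = 11000011 → 2-byte char #1 = C3 88.
Offset 2: leading byte 0xCE = 11001110 → 2-byte char #2 = CE B3.
Offset 4: leading byte 0xF2 = 11110010 → 4-byte char #3 = F2 B5 AC 89.
Offset 8: leading byte 0xE0 = 11100000 → 3-byte char #4 = E0 B8 89.
Offset 11: leading byte 0xE2 = 11100010 → 3-byte char #5 = E2 94 89.
Offset 14: leading byte 0xF0 = 11110000 → 4-byte char #6 = F0 BF 92 98.
Leading byte 0xF0 = 11110000 matches 11110xxx → 4-byte sequence.
Byte 1: 0xF0 = 11110000, payload 000 (3 bits).
Byte 2: 0xBF = 10111111 (10xxxxxx ✓), payload 111111.
Byte 3: 0x92 = 10010010 (10xxxxxx ✓), payload 010010.
Byte 4: 0x98 = 10011000 (10xxxxxx ✓), payload 011000.
Concatenate: 000111111010010011000 = 0x3F498 (21 bits → U+3F498).

U+3F498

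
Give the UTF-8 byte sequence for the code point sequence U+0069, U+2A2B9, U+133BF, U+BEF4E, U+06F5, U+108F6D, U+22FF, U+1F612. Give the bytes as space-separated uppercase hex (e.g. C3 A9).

U+0069: 1-byte form → 69.
U+2A2B9: 4-byte form → F0 AA 8A B9.
U+133BF: 4-byte form → F0 93 8E BF.
U+BEF4E: 4-byte form → F2 BE BD 8E.
U+06F5: 2-byte form → DB B5.
U+108F6D: 4-byte form → F4 88 BD AD.
U+22FF: 3-byte form → E2 8B BF.
U+1F612: 4-byte form → F0 9F 98 92.
Concatenated (26 bytes): 69 F0 AA 8A B9 F0 93 8E BF F2 BE BD 8E DB B5 F4 88 BD AD E2 8B BF F0 9F 98 92.

69 F0 AA 8A B9 F0 93 8E BF F2 BE BD 8E DB B5 F4 88 BD AD E2 8B BF F0 9F 98 92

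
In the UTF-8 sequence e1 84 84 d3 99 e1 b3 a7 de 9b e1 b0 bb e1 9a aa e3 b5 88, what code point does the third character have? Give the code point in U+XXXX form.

U+1CE7

Offset 0: leading byte 0xE1 = 11100001 → 3-byte char #1 = E1 84 84.
Offset 3: leading byte 0xD3 = 11010011 → 2-byte char #2 = D3 99.
Offset 5: leading byte 0xE1 = 11100001 → 3-byte char #3 = E1 B3 A7.
Leading byte 0xE1 = 11100001 matches 1110xxxx → 3-byte sequence.
Byte 1: 0xE1 = 11100001, payload 0001 (4 bits).
Byte 2: 0xB3 = 10110011 (10xxxxxx ✓), payload 110011.
Byte 3: 0xA7 = 10100111 (10xxxxxx ✓), payload 100111.
Concatenate: 0001110011100111 = 0x1CE7 (16 bits → U+1CE7).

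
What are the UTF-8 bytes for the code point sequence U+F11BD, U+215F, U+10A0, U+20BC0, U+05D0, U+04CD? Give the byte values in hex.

U+F11BD: 4-byte form → F3 B1 86 BD.
U+215F: 3-byte form → E2 85 9F.
U+10A0: 3-byte form → E1 82 A0.
U+20BC0: 4-byte form → F0 A0 AF 80.
U+05D0: 2-byte form → D7 90.
U+04CD: 2-byte form → D3 8D.
Concatenated (18 bytes): F3 B1 86 BD E2 85 9F E1 82 A0 F0 A0 AF 80 D7 90 D3 8D.

F3 B1 86 BD E2 85 9F E1 82 A0 F0 A0 AF 80 D7 90 D3 8D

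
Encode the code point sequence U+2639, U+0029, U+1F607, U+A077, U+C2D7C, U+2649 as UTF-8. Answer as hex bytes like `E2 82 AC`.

E2 98 B9 29 F0 9F 98 87 EA 81 B7 F3 82 B5 BC E2 99 89

U+2639: 3-byte form → E2 98 B9.
U+0029: 1-byte form → 29.
U+1F607: 4-byte form → F0 9F 98 87.
U+A077: 3-byte form → EA 81 B7.
U+C2D7C: 4-byte form → F3 82 B5 BC.
U+2649: 3-byte form → E2 99 89.
Concatenated (18 bytes): E2 98 B9 29 F0 9F 98 87 EA 81 B7 F3 82 B5 BC E2 99 89.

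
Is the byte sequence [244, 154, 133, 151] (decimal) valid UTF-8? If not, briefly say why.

invalid (encodes a value above U+10FFFF)

Leading byte 0xF4 = 11110100 → 4-byte form.
Payload = 0x11A157, which exceeds U+10FFFF, the maximum Unicode code point. (Leading bytes F5–FF, or F4 followed by ≥ 0x90, are invalid.)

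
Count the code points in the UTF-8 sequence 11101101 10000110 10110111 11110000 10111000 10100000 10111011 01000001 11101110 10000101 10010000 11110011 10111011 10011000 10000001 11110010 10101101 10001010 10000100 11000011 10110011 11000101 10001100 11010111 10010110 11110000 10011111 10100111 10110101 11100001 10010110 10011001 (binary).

11

Byte at offset 0: 0xED = 11101101 → 3-byte char (#1). Advance 3.
Byte at offset 3: 0xF0 = 11110000 → 4-byte char (#2). Advance 4.
Byte at offset 7: 0x41 = 01000001 → 1-byte char (#3). Advance 1.
Byte at offset 8: 0xEE = 11101110 → 3-byte char (#4). Advance 3.
Byte at offset 11: 0xF3 = 11110011 → 4-byte char (#5). Advance 4.
Byte at offset 15: 0xF2 = 11110010 → 4-byte char (#6). Advance 4.
Byte at offset 19: 0xC3 = 11000011 → 2-byte char (#7). Advance 2.
Byte at offset 21: 0xC5 = 11000101 → 2-byte char (#8). Advance 2.
Byte at offset 23: 0xD7 = 11010111 → 2-byte char (#9). Advance 2.
Byte at offset 25: 0xF0 = 11110000 → 4-byte char (#10). Advance 4.
Byte at offset 29: 0xE1 = 11100001 → 3-byte char (#11). Advance 3.
Reached end at offset 32 after 11 code points.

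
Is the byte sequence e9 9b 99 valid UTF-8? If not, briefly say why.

valid

Leading byte 0xE9 = 11101001 → 3-byte form.
Continuation bytes 0x9B=10011011, 0x99=10011001 all match 10xxxxxx.
Decoded value 0x96D9 is ≥ 0x800 (shortest form) and not a surrogate.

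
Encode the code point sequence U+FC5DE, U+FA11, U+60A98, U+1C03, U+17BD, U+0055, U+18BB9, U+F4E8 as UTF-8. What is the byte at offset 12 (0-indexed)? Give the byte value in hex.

0xB0

U+FC5DE → 4-byte form F3 BC 97 9E at offsets 0–3.
U+FA11 → 3-byte form EF A8 91 at offsets 4–6.
U+60A98 → 4-byte form F1 A0 AA 98 at offsets 7–10.
U+1C03 → 3-byte form E1 B0 83 at offsets 11–13.
Offset 12 falls in char 4's range; it's byte 2 of E1 B0 83 = 0xB0.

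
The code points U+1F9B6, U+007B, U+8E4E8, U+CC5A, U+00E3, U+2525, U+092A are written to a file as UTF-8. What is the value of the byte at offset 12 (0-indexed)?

0xC3

U+1F9B6 → 4-byte form F0 9F A6 B6 at offsets 0–3.
U+007B → 1-byte form 7B at offsets 4–4.
U+8E4E8 → 4-byte form F2 8E 93 A8 at offsets 5–8.
U+CC5A → 3-byte form EC B1 9A at offsets 9–11.
U+00E3 → 2-byte form C3 A3 at offsets 12–13.
Offset 12 falls in char 5's range; it's byte 1 of C3 A3 = 0xC3.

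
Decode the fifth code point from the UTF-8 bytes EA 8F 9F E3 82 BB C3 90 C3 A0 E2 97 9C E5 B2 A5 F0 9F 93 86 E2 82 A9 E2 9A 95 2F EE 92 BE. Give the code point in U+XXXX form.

Offset 0: leading byte 0xEA = 11101010 → 3-byte char #1 = EA 8F 9F.
Offset 3: leading byte 0xE3 = 11100011 → 3-byte char #2 = E3 82 BB.
Offset 6: leading byte 0xC3 = 11000011 → 2-byte char #3 = C3 90.
Offset 8: leading byte 0xC3 = 11000011 → 2-byte char #4 = C3 A0.
Offset 10: leading byte 0xE2 = 11100010 → 3-byte char #5 = E2 97 9C.
Leading byte 0xE2 = 11100010 matches 1110xxxx → 3-byte sequence.
Byte 1: 0xE2 = 11100010, payload 0010 (4 bits).
Byte 2: 0x97 = 10010111 (10xxxxxx ✓), payload 010111.
Byte 3: 0x9C = 10011100 (10xxxxxx ✓), payload 011100.
Concatenate: 0010010111011100 = 0x25DC (16 bits → U+25DC).

U+25DC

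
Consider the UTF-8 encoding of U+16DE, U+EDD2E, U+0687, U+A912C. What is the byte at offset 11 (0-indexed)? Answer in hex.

0x84

U+16DE → 3-byte form E1 9B 9E at offsets 0–2.
U+EDD2E → 4-byte form F3 AD B4 AE at offsets 3–6.
U+0687 → 2-byte form DA 87 at offsets 7–8.
U+A912C → 4-byte form F2 A9 84 AC at offsets 9–12.
Offset 11 falls in char 4's range; it's byte 3 of F2 A9 84 AC = 0x84.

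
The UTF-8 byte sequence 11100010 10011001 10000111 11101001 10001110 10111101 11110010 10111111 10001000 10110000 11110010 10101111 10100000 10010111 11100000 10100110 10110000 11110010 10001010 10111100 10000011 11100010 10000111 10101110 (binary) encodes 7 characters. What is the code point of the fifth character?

Offset 0: leading byte 0xE2 = 11100010 → 3-byte char #1 = E2 99 87.
Offset 3: leading byte 0xE9 = 11101001 → 3-byte char #2 = E9 8E BD.
Offset 6: leading byte 0xF2 = 11110010 → 4-byte char #3 = F2 BF 88 B0.
Offset 10: leading byte 0xF2 = 11110010 → 4-byte char #4 = F2 AF A0 97.
Offset 14: leading byte 0xE0 = 11100000 → 3-byte char #5 = E0 A6 B0.
Leading byte 0xE0 = 11100000 matches 1110xxxx → 3-byte sequence.
Byte 1: 0xE0 = 11100000, payload 0000 (4 bits).
Byte 2: 0xA6 = 10100110 (10xxxxxx ✓), payload 100110.
Byte 3: 0xB0 = 10110000 (10xxxxxx ✓), payload 110000.
Concatenate: 0000100110110000 = 0x9B0 (16 bits → U+09B0).

U+09B0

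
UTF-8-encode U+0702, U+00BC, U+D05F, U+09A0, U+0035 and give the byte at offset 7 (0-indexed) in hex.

0xE0

U+0702 → 2-byte form DC 82 at offsets 0–1.
U+00BC → 2-byte form C2 BC at offsets 2–3.
U+D05F → 3-byte form ED 81 9F at offsets 4–6.
U+09A0 → 3-byte form E0 A6 A0 at offsets 7–9.
Offset 7 falls in char 4's range; it's byte 1 of E0 A6 A0 = 0xE0.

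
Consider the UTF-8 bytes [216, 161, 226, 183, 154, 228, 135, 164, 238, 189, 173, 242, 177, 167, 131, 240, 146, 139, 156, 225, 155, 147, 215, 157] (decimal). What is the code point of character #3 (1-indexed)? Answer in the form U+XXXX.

Offset 0: leading byte 0xD8 = 11011000 → 2-byte char #1 = D8 A1.
Offset 2: leading byte 0xE2 = 11100010 → 3-byte char #2 = E2 B7 9A.
Offset 5: leading byte 0xE4 = 11100100 → 3-byte char #3 = E4 87 A4.
Leading byte 0xE4 = 11100100 matches 1110xxxx → 3-byte sequence.
Byte 1: 0xE4 = 11100100, payload 0100 (4 bits).
Byte 2: 0x87 = 10000111 (10xxxxxx ✓), payload 000111.
Byte 3: 0xA4 = 10100100 (10xxxxxx ✓), payload 100100.
Concatenate: 0100000111100100 = 0x41E4 (16 bits → U+41E4).

U+41E4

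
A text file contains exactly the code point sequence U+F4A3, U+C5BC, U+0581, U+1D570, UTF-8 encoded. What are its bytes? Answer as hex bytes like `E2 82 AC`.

U+F4A3: 3-byte form → EF 92 A3.
U+C5BC: 3-byte form → EC 96 BC.
U+0581: 2-byte form → D6 81.
U+1D570: 4-byte form → F0 9D 95 B0.
Concatenated (12 bytes): EF 92 A3 EC 96 BC D6 81 F0 9D 95 B0.

EF 92 A3 EC 96 BC D6 81 F0 9D 95 B0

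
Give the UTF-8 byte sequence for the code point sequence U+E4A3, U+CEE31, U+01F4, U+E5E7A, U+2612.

EE 92 A3 F3 8E B8 B1 C7 B4 F3 A5 B9 BA E2 98 92

U+E4A3: 3-byte form → EE 92 A3.
U+CEE31: 4-byte form → F3 8E B8 B1.
U+01F4: 2-byte form → C7 B4.
U+E5E7A: 4-byte form → F3 A5 B9 BA.
U+2612: 3-byte form → E2 98 92.
Concatenated (16 bytes): EE 92 A3 F3 8E B8 B1 C7 B4 F3 A5 B9 BA E2 98 92.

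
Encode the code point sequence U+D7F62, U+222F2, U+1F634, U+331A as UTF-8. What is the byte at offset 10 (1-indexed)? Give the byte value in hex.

1-indexed offset 10 is 0-indexed offset 9.
U+D7F62 → 4-byte form F3 97 BD A2 at offsets 0–3.
U+222F2 → 4-byte form F0 A2 8B B2 at offsets 4–7.
U+1F634 → 4-byte form F0 9F 98 B4 at offsets 8–11.
Offset 9 falls in char 3's range; it's byte 2 of F0 9F 98 B4 = 0x9F.

0x9F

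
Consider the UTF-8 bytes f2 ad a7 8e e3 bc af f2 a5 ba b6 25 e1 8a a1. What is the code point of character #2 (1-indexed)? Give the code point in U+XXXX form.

U+3F2F

Offset 0: leading byte 0xF2 = 11110010 → 4-byte char #1 = F2 AD A7 8E.
Offset 4: leading byte 0xE3 = 11100011 → 3-byte char #2 = E3 BC AF.
Leading byte 0xE3 = 11100011 matches 1110xxxx → 3-byte sequence.
Byte 1: 0xE3 = 11100011, payload 0011 (4 bits).
Byte 2: 0xBC = 10111100 (10xxxxxx ✓), payload 111100.
Byte 3: 0xAF = 10101111 (10xxxxxx ✓), payload 101111.
Concatenate: 0011111100101111 = 0x3F2F (16 bits → U+3F2F).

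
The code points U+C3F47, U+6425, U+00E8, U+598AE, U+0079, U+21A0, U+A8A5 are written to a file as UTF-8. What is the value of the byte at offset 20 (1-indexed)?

0xA5

1-indexed offset 20 is 0-indexed offset 19.
U+C3F47 → 4-byte form F3 83 BD 87 at offsets 0–3.
U+6425 → 3-byte form E6 90 A5 at offsets 4–6.
U+00E8 → 2-byte form C3 A8 at offsets 7–8.
U+598AE → 4-byte form F1 99 A2 AE at offsets 9–12.
U+0079 → 1-byte form 79 at offsets 13–13.
U+21A0 → 3-byte form E2 86 A0 at offsets 14–16.
U+A8A5 → 3-byte form EA A2 A5 at offsets 17–19.
Offset 19 falls in char 7's range; it's byte 3 of EA A2 A5 = 0xA5.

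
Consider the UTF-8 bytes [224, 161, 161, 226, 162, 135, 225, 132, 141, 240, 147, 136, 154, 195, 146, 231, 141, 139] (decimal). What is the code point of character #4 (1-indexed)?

U+1321A

Offset 0: leading byte 0xE0 = 11100000 → 3-byte char #1 = E0 A1 A1.
Offset 3: leading byte 0xE2 = 11100010 → 3-byte char #2 = E2 A2 87.
Offset 6: leading byte 0xE1 = 11100001 → 3-byte char #3 = E1 84 8D.
Offset 9: leading byte 0xF0 = 11110000 → 4-byte char #4 = F0 93 88 9A.
Leading byte 0xF0 = 11110000 matches 11110xxx → 4-byte sequence.
Byte 1: 0xF0 = 11110000, payload 000 (3 bits).
Byte 2: 0x93 = 10010011 (10xxxxxx ✓), payload 010011.
Byte 3: 0x88 = 10001000 (10xxxxxx ✓), payload 001000.
Byte 4: 0x9A = 10011010 (10xxxxxx ✓), payload 011010.
Concatenate: 000010011001000011010 = 0x1321A (21 bits → U+1321A).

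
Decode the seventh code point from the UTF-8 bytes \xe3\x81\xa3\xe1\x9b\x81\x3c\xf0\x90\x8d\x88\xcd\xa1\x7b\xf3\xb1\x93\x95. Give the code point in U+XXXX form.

Offset 0: leading byte 0xE3 = 11100011 → 3-byte char #1 = E3 81 A3.
Offset 3: leading byte 0xE1 = 11100001 → 3-byte char #2 = E1 9B 81.
Offset 6: leading byte 0x3C = 00111100 → 1-byte char #3 = 3C.
Offset 7: leading byte 0xF0 = 11110000 → 4-byte char #4 = F0 90 8D 88.
Offset 11: leading byte 0xCD = 11001101 → 2-byte char #5 = CD A1.
Offset 13: leading byte 0x7B = 01111011 → 1-byte char #6 = 7B.
Offset 14: leading byte 0xF3 = 11110011 → 4-byte char #7 = F3 B1 93 95.
Leading byte 0xF3 = 11110011 matches 11110xxx → 4-byte sequence.
Byte 1: 0xF3 = 11110011, payload 011 (3 bits).
Byte 2: 0xB1 = 10110001 (10xxxxxx ✓), payload 110001.
Byte 3: 0x93 = 10010011 (10xxxxxx ✓), payload 010011.
Byte 4: 0x95 = 10010101 (10xxxxxx ✓), payload 010101.
Concatenate: 011110001010011010101 = 0xF14D5 (21 bits → U+F14D5).

U+F14D5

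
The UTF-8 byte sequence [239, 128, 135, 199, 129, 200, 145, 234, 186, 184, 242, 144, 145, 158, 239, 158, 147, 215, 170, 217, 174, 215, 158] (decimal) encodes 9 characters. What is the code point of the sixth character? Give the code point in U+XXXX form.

Offset 0: leading byte 0xEF = 11101111 → 3-byte char #1 = EF 80 87.
Offset 3: leading byte 0xC7 = 11000111 → 2-byte char #2 = C7 81.
Offset 5: leading byte 0xC8 = 11001000 → 2-byte char #3 = C8 91.
Offset 7: leading byte 0xEA = 11101010 → 3-byte char #4 = EA BA B8.
Offset 10: leading byte 0xF2 = 11110010 → 4-byte char #5 = F2 90 91 9E.
Offset 14: leading byte 0xEF = 11101111 → 3-byte char #6 = EF 9E 93.
Leading byte 0xEF = 11101111 matches 1110xxxx → 3-byte sequence.
Byte 1: 0xEF = 11101111, payload 1111 (4 bits).
Byte 2: 0x9E = 10011110 (10xxxxxx ✓), payload 011110.
Byte 3: 0x93 = 10010011 (10xxxxxx ✓), payload 010011.
Concatenate: 1111011110010011 = 0xF793 (16 bits → U+F793).

U+F793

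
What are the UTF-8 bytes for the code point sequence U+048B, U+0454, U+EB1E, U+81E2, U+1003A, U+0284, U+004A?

D2 8B D1 94 EE AC 9E E8 87 A2 F0 90 80 BA CA 84 4A

U+048B: 2-byte form → D2 8B.
U+0454: 2-byte form → D1 94.
U+EB1E: 3-byte form → EE AC 9E.
U+81E2: 3-byte form → E8 87 A2.
U+1003A: 4-byte form → F0 90 80 BA.
U+0284: 2-byte form → CA 84.
U+004A: 1-byte form → 4A.
Concatenated (17 bytes): D2 8B D1 94 EE AC 9E E8 87 A2 F0 90 80 BA CA 84 4A.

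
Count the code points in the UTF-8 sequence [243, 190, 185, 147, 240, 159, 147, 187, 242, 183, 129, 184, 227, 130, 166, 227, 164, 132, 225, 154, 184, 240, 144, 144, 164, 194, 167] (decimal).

Byte at offset 0: 0xF3 = 11110011 → 4-byte char (#1). Advance 4.
Byte at offset 4: 0xF0 = 11110000 → 4-byte char (#2). Advance 4.
Byte at offset 8: 0xF2 = 11110010 → 4-byte char (#3). Advance 4.
Byte at offset 12: 0xE3 = 11100011 → 3-byte char (#4). Advance 3.
Byte at offset 15: 0xE3 = 11100011 → 3-byte char (#5). Advance 3.
Byte at offset 18: 0xE1 = 11100001 → 3-byte char (#6). Advance 3.
Byte at offset 21: 0xF0 = 11110000 → 4-byte char (#7). Advance 4.
Byte at offset 25: 0xC2 = 11000010 → 2-byte char (#8). Advance 2.
Reached end at offset 27 after 8 code points.

8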